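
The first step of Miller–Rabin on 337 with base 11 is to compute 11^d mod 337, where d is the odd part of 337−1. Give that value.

278

337 − 1 = 336 = 2^4 · 21, so d = 21.
11^1 ≡ 11 (mod 337)
11^2 ≡ 11^2 = 121 ≡ 121 (mod 337)
11^4 ≡ 121^2 = 14641 ≡ 150 (mod 337)
11^8 ≡ 150^2 = 22500 ≡ 258 (mod 337)
11^16 ≡ 258^2 = 66564 ≡ 175 (mod 337)
21 = 16 + 4 + 1 in binary powers of 2.
So 11^21 ≡ 175 · 150 · 11 ≡ 278 (mod 337).
Squaring chain: 278 → 111 → 189 → 336; reaches −1, so base 11 does not prove 337 composite.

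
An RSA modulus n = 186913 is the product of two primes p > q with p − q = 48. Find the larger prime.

Since p = q + 48, we have 186913 = q(q + 48), so q² + 48q − 186913 = 0.
Discriminant: 48² + 4·186913 = 2304 + 747652 = 749956; √749956 = 866.
q = (−48 + 866)/2 = 409, and p = q + 48 = 457.
Check: 409 · 457 = 186913.

457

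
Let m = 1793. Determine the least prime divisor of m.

11

1793 is odd.
Digit sum 20, not divisible by 3.
Ends in 3: not divisible by 5.
7: 1793 = 7·256 + 1
11: 1793 = 11·163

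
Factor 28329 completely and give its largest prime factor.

71

28329 = 3 · 9443
9443 = 7 · 1349
1349 = 19 · 71
71 is prime.
So 28329 = 3 · 7 · 19 · 71; the largest prime factor is 71.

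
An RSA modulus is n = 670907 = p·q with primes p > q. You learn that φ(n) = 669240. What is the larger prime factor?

991

φ(n) = (p−1)(q−1) = n − (p+q) + 1, so p + q = 670907 − 669240 + 1 = 1668.
p and q are the roots of t² − 1668t + 670907 = 0.
Discriminant: 1668² − 4·670907 = 2782224 − 2683628 = 98596; √98596 = 314.
q = (1668 − 314)/2 = 677, p = (1668 + 314)/2 = 991.
Check: 677 · 991 = 670907.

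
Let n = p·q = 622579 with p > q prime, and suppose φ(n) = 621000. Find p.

829

φ(n) = (p−1)(q−1) = n − (p+q) + 1, so p + q = 622579 − 621000 + 1 = 1580.
p and q are the roots of t² − 1580t + 622579 = 0.
Discriminant: 1580² − 4·622579 = 2496400 − 2490316 = 6084; √6084 = 78.
q = (1580 − 78)/2 = 751, p = (1580 + 78)/2 = 829.
Check: 751 · 829 = 622579.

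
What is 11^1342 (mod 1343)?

672

11^1 ≡ 11 (mod 1343)
11^2 ≡ 11^2 = 121 ≡ 121 (mod 1343)
11^4 ≡ 121^2 = 14641 ≡ 1211 (mod 1343)
11^8 ≡ 1211^2 = 1466521 ≡ 1308 (mod 1343)
11^16 ≡ 1308^2 = 1710864 ≡ 1225 (mod 1343)
11^32 ≡ 1225^2 = 1500625 ≡ 494 (mod 1343)
11^64 ≡ 494^2 = 244036 ≡ 953 (mod 1343)
11^128 ≡ 953^2 = 908209 ≡ 341 (mod 1343)
11^256 ≡ 341^2 = 116281 ≡ 783 (mod 1343)
11^512 ≡ 783^2 = 613089 ≡ 681 (mod 1343)
11^1024 ≡ 681^2 = 463761 ≡ 426 (mod 1343)
1342 = 1024 + 256 + 32 + 16 + 8 + 4 + 2 in binary powers of 2.
So 11^1342 ≡ 426 · 783 · 494 · 1225 · 1308 · 1211 · 121 ≡ 672 (mod 1343).
Since 672 ≠ 1, base 11 is a Fermat witness: 1343 is composite.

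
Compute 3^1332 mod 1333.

1000

3^1 ≡ 3 (mod 1333)
3^2 ≡ 3^2 = 9 ≡ 9 (mod 1333)
3^4 ≡ 9^2 = 81 ≡ 81 (mod 1333)
3^8 ≡ 81^2 = 6561 ≡ 1229 (mod 1333)
3^16 ≡ 1229^2 = 1510441 ≡ 152 (mod 1333)
3^32 ≡ 152^2 = 23104 ≡ 443 (mod 1333)
3^64 ≡ 443^2 = 196249 ≡ 298 (mod 1333)
3^128 ≡ 298^2 = 88804 ≡ 826 (mod 1333)
3^256 ≡ 826^2 = 682276 ≡ 1113 (mod 1333)
3^512 ≡ 1113^2 = 1238769 ≡ 412 (mod 1333)
3^1024 ≡ 412^2 = 169744 ≡ 453 (mod 1333)
1332 = 1024 + 256 + 32 + 16 + 4 in binary powers of 2.
So 3^1332 ≡ 453 · 1113 · 443 · 152 · 81 ≡ 1000 (mod 1333).
Since 1000 ≠ 1, base 3 is a Fermat witness: 1333 is composite.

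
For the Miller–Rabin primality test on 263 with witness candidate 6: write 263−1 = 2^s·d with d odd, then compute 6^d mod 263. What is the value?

1

263 − 1 = 262 = 2^1 · 131, so d = 131.
6^1 ≡ 6 (mod 263)
6^2 ≡ 6^2 = 36 ≡ 36 (mod 263)
6^4 ≡ 36^2 = 1296 ≡ 244 (mod 263)
6^8 ≡ 244^2 = 59536 ≡ 98 (mod 263)
6^16 ≡ 98^2 = 9604 ≡ 136 (mod 263)
6^32 ≡ 136^2 = 18496 ≡ 86 (mod 263)
6^64 ≡ 86^2 = 7396 ≡ 32 (mod 263)
6^128 ≡ 32^2 = 1024 ≡ 235 (mod 263)
131 = 128 + 2 + 1 in binary powers of 2.
So 6^131 ≡ 235 · 36 · 6 ≡ 1 (mod 263).
Since 6^d ≡ 1 (mod 263), base 6 does not prove 263 composite.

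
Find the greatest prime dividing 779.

41

779 = 19 · 41
41 is prime.
So 779 = 19 · 41; the largest prime factor is 41.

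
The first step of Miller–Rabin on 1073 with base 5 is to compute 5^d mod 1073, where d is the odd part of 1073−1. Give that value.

912

1073 − 1 = 1072 = 2^4 · 67, so d = 67.
5^1 ≡ 5 (mod 1073)
5^2 ≡ 5^2 = 25 ≡ 25 (mod 1073)
5^4 ≡ 25^2 = 625 ≡ 625 (mod 1073)
5^8 ≡ 625^2 = 390625 ≡ 53 (mod 1073)
5^16 ≡ 53^2 = 2809 ≡ 663 (mod 1073)
5^32 ≡ 663^2 = 439569 ≡ 712 (mod 1073)
5^64 ≡ 712^2 = 506944 ≡ 488 (mod 1073)
67 = 64 + 2 + 1 in binary powers of 2.
So 5^67 ≡ 488 · 25 · 5 ≡ 912 (mod 1073).
Squaring chain: 912 → 169 → 663 → 712; never reaches −1, so base 5 is a Miller–Rabin witness that 1073 is composite.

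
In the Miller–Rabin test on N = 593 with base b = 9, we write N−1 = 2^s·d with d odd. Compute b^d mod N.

392

593 − 1 = 592 = 2^4 · 37, so d = 37.
9^1 ≡ 9 (mod 593)
9^2 ≡ 9^2 = 81 ≡ 81 (mod 593)
9^4 ≡ 81^2 = 6561 ≡ 38 (mod 593)
9^8 ≡ 38^2 = 1444 ≡ 258 (mod 593)
9^16 ≡ 258^2 = 66564 ≡ 148 (mod 593)
9^32 ≡ 148^2 = 21904 ≡ 556 (mod 593)
37 = 32 + 4 + 1 in binary powers of 2.
So 9^37 ≡ 556 · 38 · 9 ≡ 392 (mod 593).
Squaring chain: 392 → 77 → 592 → 1; reaches −1, so base 9 does not prove 593 composite.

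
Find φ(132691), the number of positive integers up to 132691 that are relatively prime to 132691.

Factor: 132691 = 13 · 59 · 173.
φ(132691) = (13−1) · (59−1) · (173−1) = 12 · 58 · 172 = 119712.

119712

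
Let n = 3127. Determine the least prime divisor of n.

53

3127 is odd.
Digit sum 13, not divisible by 3.
Ends in 7: not divisible by 5.
7: 3127 = 7·446 + 5
11: 3127 = 11·284 + 3
13: 3127 = 13·240 + 7
17: 3127 = 17·183 + 16
19: 3127 = 19·164 + 11
23: 3127 = 23·135 + 22
29: 3127 = 29·107 + 24
31: 3127 = 31·100 + 27
37: 3127 = 37·84 + 19
41: 3127 = 41·76 + 11
43: 3127 = 43·72 + 31
47: 3127 = 47·66 + 25
53: 3127 = 53·59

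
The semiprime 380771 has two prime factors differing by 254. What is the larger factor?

757

Since p = q + 254, we have 380771 = q(q + 254), so q² + 254q − 380771 = 0.
Discriminant: 254² + 4·380771 = 64516 + 1523084 = 1587600; √1587600 = 1260.
q = (−254 + 1260)/2 = 503, and p = q + 254 = 757.
Check: 503 · 757 = 380771.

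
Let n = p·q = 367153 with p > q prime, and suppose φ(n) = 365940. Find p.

643

φ(n) = (p−1)(q−1) = n − (p+q) + 1, so p + q = 367153 − 365940 + 1 = 1214.
p and q are the roots of t² − 1214t + 367153 = 0.
Discriminant: 1214² − 4·367153 = 1473796 − 1468612 = 5184; √5184 = 72.
q = (1214 − 72)/2 = 571, p = (1214 + 72)/2 = 643.
Check: 571 · 643 = 367153.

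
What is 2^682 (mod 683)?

1

2^1 ≡ 2 (mod 683)
2^2 ≡ 2^2 = 4 ≡ 4 (mod 683)
2^4 ≡ 4^2 = 16 ≡ 16 (mod 683)
2^8 ≡ 16^2 = 256 ≡ 256 (mod 683)
2^16 ≡ 256^2 = 65536 ≡ 651 (mod 683)
2^32 ≡ 651^2 = 423801 ≡ 341 (mod 683)
2^64 ≡ 341^2 = 116281 ≡ 171 (mod 683)
2^128 ≡ 171^2 = 29241 ≡ 555 (mod 683)
2^256 ≡ 555^2 = 308025 ≡ 675 (mod 683)
2^512 ≡ 675^2 = 455625 ≡ 64 (mod 683)
682 = 512 + 128 + 32 + 8 + 2 in binary powers of 2.
So 2^682 ≡ 64 · 555 · 341 · 256 · 4 ≡ 1 (mod 683).
Since the result is 1, base 2 gives no evidence that 683 is composite.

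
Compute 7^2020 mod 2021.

294

7^1 ≡ 7 (mod 2021)
7^2 ≡ 7^2 = 49 ≡ 49 (mod 2021)
7^4 ≡ 49^2 = 2401 ≡ 380 (mod 2021)
7^8 ≡ 380^2 = 144400 ≡ 909 (mod 2021)
7^16 ≡ 909^2 = 826281 ≡ 1713 (mod 2021)
7^32 ≡ 1713^2 = 2934369 ≡ 1898 (mod 2021)
7^64 ≡ 1898^2 = 3602404 ≡ 982 (mod 2021)
7^128 ≡ 982^2 = 964324 ≡ 307 (mod 2021)
7^256 ≡ 307^2 = 94249 ≡ 1283 (mod 2021)
7^512 ≡ 1283^2 = 1646089 ≡ 995 (mod 2021)
7^1024 ≡ 995^2 = 990025 ≡ 1756 (mod 2021)
2020 = 1024 + 512 + 256 + 128 + 64 + 32 + 4 in binary powers of 2.
So 7^2020 ≡ 1756 · 995 · 1283 · 307 · 982 · 1898 · 380 ≡ 294 (mod 2021).
Since 294 ≠ 1, base 7 is a Fermat witness: 2021 is composite.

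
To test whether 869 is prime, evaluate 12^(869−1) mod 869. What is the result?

166

12^1 ≡ 12 (mod 869)
12^2 ≡ 12^2 = 144 ≡ 144 (mod 869)
12^4 ≡ 144^2 = 20736 ≡ 749 (mod 869)
12^8 ≡ 749^2 = 561001 ≡ 496 (mod 869)
12^16 ≡ 496^2 = 246016 ≡ 89 (mod 869)
12^32 ≡ 89^2 = 7921 ≡ 100 (mod 869)
12^64 ≡ 100^2 = 10000 ≡ 441 (mod 869)
12^128 ≡ 441^2 = 194481 ≡ 694 (mod 869)
12^256 ≡ 694^2 = 481636 ≡ 210 (mod 869)
12^512 ≡ 210^2 = 44100 ≡ 650 (mod 869)
868 = 512 + 256 + 64 + 32 + 4 in binary powers of 2.
So 12^868 ≡ 650 · 210 · 441 · 100 · 749 ≡ 166 (mod 869).
Since 166 ≠ 1, base 12 is a Fermat witness: 869 is composite.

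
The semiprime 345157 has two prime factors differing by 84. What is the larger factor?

631

Since p = q + 84, we have 345157 = q(q + 84), so q² + 84q − 345157 = 0.
Discriminant: 84² + 4·345157 = 7056 + 1380628 = 1387684; √1387684 = 1178.
q = (−84 + 1178)/2 = 547, and p = q + 84 = 631.
Check: 547 · 631 = 345157.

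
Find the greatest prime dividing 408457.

59

408457 = 7 · 58351
58351 = 23 · 2537
2537 = 43 · 59
59 is prime.
So 408457 = 7 · 23 · 43 · 59; the largest prime factor is 59.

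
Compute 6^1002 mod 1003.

6^1 ≡ 6 (mod 1003)
6^2 ≡ 6^2 = 36 ≡ 36 (mod 1003)
6^4 ≡ 36^2 = 1296 ≡ 293 (mod 1003)
6^8 ≡ 293^2 = 85849 ≡ 594 (mod 1003)
6^16 ≡ 594^2 = 352836 ≡ 783 (mod 1003)
6^32 ≡ 783^2 = 613089 ≡ 256 (mod 1003)
6^64 ≡ 256^2 = 65536 ≡ 341 (mod 1003)
6^128 ≡ 341^2 = 116281 ≡ 936 (mod 1003)
6^256 ≡ 936^2 = 876096 ≡ 477 (mod 1003)
6^512 ≡ 477^2 = 227529 ≡ 851 (mod 1003)
1002 = 512 + 256 + 128 + 64 + 32 + 8 + 2 in binary powers of 2.
So 6^1002 ≡ 851 · 477 · 936 · 341 · 256 · 594 · 36 ≡ 134 (mod 1003).
Since 134 ≠ 1, base 6 is a Fermat witness: 1003 is composite.

134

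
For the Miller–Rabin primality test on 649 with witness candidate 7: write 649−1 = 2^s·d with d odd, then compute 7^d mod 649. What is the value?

315

649 − 1 = 648 = 2^3 · 81, so d = 81.
7^1 ≡ 7 (mod 649)
7^2 ≡ 7^2 = 49 ≡ 49 (mod 649)
7^4 ≡ 49^2 = 2401 ≡ 454 (mod 649)
7^8 ≡ 454^2 = 206116 ≡ 383 (mod 649)
7^16 ≡ 383^2 = 146689 ≡ 15 (mod 649)
7^32 ≡ 15^2 = 225 ≡ 225 (mod 649)
7^64 ≡ 225^2 = 50625 ≡ 3 (mod 649)
81 = 64 + 16 + 1 in binary powers of 2.
So 7^81 ≡ 3 · 15 · 7 ≡ 315 (mod 649).
Squaring chain: 315 → 577 → 641; never reaches −1, so base 7 is a Miller–Rabin witness that 649 is composite.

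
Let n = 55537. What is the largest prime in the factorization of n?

79

55537 = 19 · 2923
2923 = 37 · 79
79 is prime.
So 55537 = 19 · 37 · 79; the largest prime factor is 79.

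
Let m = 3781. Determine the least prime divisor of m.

3781 is odd.
Digit sum 19, not divisible by 3.
Ends in 1: not divisible by 5.
7: 3781 = 7·540 + 1
11: 3781 = 11·343 + 8
13: 3781 = 13·290 + 11
17: 3781 = 17·222 + 7
19: 3781 = 19·199

19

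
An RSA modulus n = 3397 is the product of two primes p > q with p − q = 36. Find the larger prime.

79

Since p = q + 36, we have 3397 = q(q + 36), so q² + 36q − 3397 = 0.
Discriminant: 36² + 4·3397 = 1296 + 13588 = 14884; √14884 = 122.
q = (−36 + 122)/2 = 43, and p = q + 36 = 79.
Check: 43 · 79 = 3397.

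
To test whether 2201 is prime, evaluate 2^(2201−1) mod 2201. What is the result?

1582

2^1 ≡ 2 (mod 2201)
2^2 ≡ 2^2 = 4 ≡ 4 (mod 2201)
2^4 ≡ 4^2 = 16 ≡ 16 (mod 2201)
2^8 ≡ 16^2 = 256 ≡ 256 (mod 2201)
2^16 ≡ 256^2 = 65536 ≡ 1707 (mod 2201)
2^32 ≡ 1707^2 = 2913849 ≡ 1926 (mod 2201)
2^64 ≡ 1926^2 = 3709476 ≡ 791 (mod 2201)
2^128 ≡ 791^2 = 625681 ≡ 597 (mod 2201)
2^256 ≡ 597^2 = 356409 ≡ 2048 (mod 2201)
2^512 ≡ 2048^2 = 4194304 ≡ 1399 (mod 2201)
2^1024 ≡ 1399^2 = 1957201 ≡ 512 (mod 2201)
2^2048 ≡ 512^2 = 262144 ≡ 225 (mod 2201)
2200 = 2048 + 128 + 16 + 8 in binary powers of 2.
So 2^2200 ≡ 225 · 597 · 1707 · 256 ≡ 1582 (mod 2201).
Since 1582 ≠ 1, base 2 is a Fermat witness: 2201 is composite.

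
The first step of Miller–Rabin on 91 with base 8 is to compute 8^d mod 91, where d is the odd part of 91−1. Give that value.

91 − 1 = 90 = 2^1 · 45, so d = 45.
8^1 ≡ 8 (mod 91)
8^2 ≡ 8^2 = 64 ≡ 64 (mod 91)
8^4 ≡ 64^2 = 4096 ≡ 1 (mod 91)
8^8 ≡ 1^2 = 1 ≡ 1 (mod 91)
8^16 ≡ 1^2 = 1 ≡ 1 (mod 91)
8^32 ≡ 1^2 = 1 ≡ 1 (mod 91)
45 = 32 + 8 + 4 + 1 in binary powers of 2.
So 8^45 ≡ 1 · 1 · 1 · 8 ≡ 8 (mod 91).
Squaring chain: 8; never reaches −1, so base 8 is a Miller–Rabin witness that 91 is composite.

8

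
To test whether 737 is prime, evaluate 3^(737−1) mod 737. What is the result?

223

3^1 ≡ 3 (mod 737)
3^2 ≡ 3^2 = 9 ≡ 9 (mod 737)
3^4 ≡ 9^2 = 81 ≡ 81 (mod 737)
3^8 ≡ 81^2 = 6561 ≡ 665 (mod 737)
3^16 ≡ 665^2 = 442225 ≡ 25 (mod 737)
3^32 ≡ 25^2 = 625 ≡ 625 (mod 737)
3^64 ≡ 625^2 = 390625 ≡ 15 (mod 737)
3^128 ≡ 15^2 = 225 ≡ 225 (mod 737)
3^256 ≡ 225^2 = 50625 ≡ 509 (mod 737)
3^512 ≡ 509^2 = 259081 ≡ 394 (mod 737)
736 = 512 + 128 + 64 + 32 in binary powers of 2.
So 3^736 ≡ 394 · 225 · 15 · 625 ≡ 223 (mod 737).
Since 223 ≠ 1, base 3 is a Fermat witness: 737 is composite.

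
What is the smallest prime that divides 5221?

5221 is odd.
Digit sum 10, not divisible by 3.
Ends in 1: not divisible by 5.
7: 5221 = 7·745 + 6
11: 5221 = 11·474 + 7
13: 5221 = 13·401 + 8
17: 5221 = 17·307 + 2
19: 5221 = 19·274 + 15
23: 5221 = 23·227

23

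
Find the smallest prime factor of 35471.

79

35471 is odd.
Digit sum 20, not divisible by 3.
Ends in 1: not divisible by 5.
7: 35471 = 7·5067 + 2
11: 35471 = 11·3224 + 7
13: 35471 = 13·2728 + 7
17: 35471 = 17·2086 + 9
19: 35471 = 19·1866 + 17
23: 35471 = 23·1542 + 5
29: 35471 = 29·1223 + 4
31: 35471 = 31·1144 + 7
37: 35471 = 37·958 + 25
41: 35471 = 41·865 + 6
43: 35471 = 43·824 + 39
47: 35471 = 47·754 + 33
53: 35471 = 53·669 + 14
59: 35471 = 59·601 + 12
61: 35471 = 61·581 + 30
67: 35471 = 67·529 + 28
71: 35471 = 71·499 + 42
73: 35471 = 73·485 + 66
79: 35471 = 79·449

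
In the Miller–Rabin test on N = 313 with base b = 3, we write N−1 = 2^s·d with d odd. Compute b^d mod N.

1

313 − 1 = 312 = 2^3 · 39, so d = 39.
3^1 ≡ 3 (mod 313)
3^2 ≡ 3^2 = 9 ≡ 9 (mod 313)
3^4 ≡ 9^2 = 81 ≡ 81 (mod 313)
3^8 ≡ 81^2 = 6561 ≡ 301 (mod 313)
3^16 ≡ 301^2 = 90601 ≡ 144 (mod 313)
3^32 ≡ 144^2 = 20736 ≡ 78 (mod 313)
39 = 32 + 4 + 2 + 1 in binary powers of 2.
So 3^39 ≡ 78 · 81 · 9 · 3 ≡ 1 (mod 313).
Since 3^d ≡ 1 (mod 313), base 3 does not prove 313 composite.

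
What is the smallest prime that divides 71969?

71969 is odd.
Digit sum 32, not divisible by 3.
Ends in 9: not divisible by 5.
7: 71969 = 7·10281 + 2
11: 71969 = 11·6542 + 7
13: 71969 = 13·5536 + 1
17: 71969 = 17·4233 + 8
19: 71969 = 19·3787 + 16
23: 71969 = 23·3129 + 2
29: 71969 = 29·2481 + 20
31: 71969 = 31·2321 + 18
37: 71969 = 37·1945 + 4
41: 71969 = 41·1755 + 14
43: 71969 = 43·1673 + 30
47: 71969 = 47·1531 + 12
53: 71969 = 53·1357 + 48
59: 71969 = 59·1219 + 48
61: 71969 = 61·1179 + 50
67: 71969 = 67·1074 + 11
71: 71969 = 71·1013 + 46
73: 71969 = 73·985 + 64
79: 71969 = 79·911

79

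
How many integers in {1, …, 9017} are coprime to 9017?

Factor: 9017 = 71 · 127.
φ(9017) = (71−1) · (127−1) = 70 · 126 = 8820.

8820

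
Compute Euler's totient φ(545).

432

Factor: 545 = 5 · 109.
φ(545) = (5−1) · (109−1) = 4 · 108 = 432.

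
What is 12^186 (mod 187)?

111

12^1 ≡ 12 (mod 187)
12^2 ≡ 12^2 = 144 ≡ 144 (mod 187)
12^4 ≡ 144^2 = 20736 ≡ 166 (mod 187)
12^8 ≡ 166^2 = 27556 ≡ 67 (mod 187)
12^16 ≡ 67^2 = 4489 ≡ 1 (mod 187)
12^32 ≡ 1^2 = 1 ≡ 1 (mod 187)
12^64 ≡ 1^2 = 1 ≡ 1 (mod 187)
12^128 ≡ 1^2 = 1 ≡ 1 (mod 187)
186 = 128 + 32 + 16 + 8 + 2 in binary powers of 2.
So 12^186 ≡ 1 · 1 · 1 · 67 · 144 ≡ 111 (mod 187).
Since 111 ≠ 1, base 12 is a Fermat witness: 187 is composite.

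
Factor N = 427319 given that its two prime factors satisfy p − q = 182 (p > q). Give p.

751

Since p = q + 182, we have 427319 = q(q + 182), so q² + 182q − 427319 = 0.
Discriminant: 182² + 4·427319 = 33124 + 1709276 = 1742400; √1742400 = 1320.
q = (−182 + 1320)/2 = 569, and p = q + 182 = 751.
Check: 569 · 751 = 427319.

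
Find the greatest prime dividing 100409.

100409 = 31 · 3239
3239 = 41 · 79
79 is prime.
So 100409 = 31 · 41 · 79; the largest prime factor is 79.

79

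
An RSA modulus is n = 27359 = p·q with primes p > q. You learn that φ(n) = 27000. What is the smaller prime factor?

φ(n) = (p−1)(q−1) = n − (p+q) + 1, so p + q = 27359 − 27000 + 1 = 360.
p and q are the roots of t² − 360t + 27359 = 0.
Discriminant: 360² − 4·27359 = 129600 − 109436 = 20164; √20164 = 142.
q = (360 − 142)/2 = 109, p = (360 + 142)/2 = 251.
Check: 109 · 251 = 27359.

109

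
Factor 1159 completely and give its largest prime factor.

1159 = 19 · 61
61 is prime.
So 1159 = 19 · 61; the largest prime factor is 61.

61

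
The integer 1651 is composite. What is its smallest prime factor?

1651 is odd.
Digit sum 13, not divisible by 3.
Ends in 1: not divisible by 5.
7: 1651 = 7·235 + 6
11: 1651 = 11·150 + 1
13: 1651 = 13·127

13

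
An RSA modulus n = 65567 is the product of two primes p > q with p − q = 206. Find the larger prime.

379

Since p = q + 206, we have 65567 = q(q + 206), so q² + 206q − 65567 = 0.
Discriminant: 206² + 4·65567 = 42436 + 262268 = 304704; √304704 = 552.
q = (−206 + 552)/2 = 173, and p = q + 206 = 379.
Check: 173 · 379 = 65567.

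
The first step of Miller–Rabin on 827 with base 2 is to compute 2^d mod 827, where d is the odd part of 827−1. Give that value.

826

827 − 1 = 826 = 2^1 · 413, so d = 413.
2^1 ≡ 2 (mod 827)
2^2 ≡ 2^2 = 4 ≡ 4 (mod 827)
2^4 ≡ 4^2 = 16 ≡ 16 (mod 827)
2^8 ≡ 16^2 = 256 ≡ 256 (mod 827)
2^16 ≡ 256^2 = 65536 ≡ 203 (mod 827)
2^32 ≡ 203^2 = 41209 ≡ 686 (mod 827)
2^64 ≡ 686^2 = 470596 ≡ 33 (mod 827)
2^128 ≡ 33^2 = 1089 ≡ 262 (mod 827)
2^256 ≡ 262^2 = 68644 ≡ 3 (mod 827)
413 = 256 + 128 + 16 + 8 + 4 + 1 in binary powers of 2.
So 2^413 ≡ 3 · 262 · 203 · 256 · 16 · 2 ≡ 826 (mod 827).
Since 2^d ≡ 826 (mod 827), base 2 does not prove 827 composite.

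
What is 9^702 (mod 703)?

1

9^1 ≡ 9 (mod 703)
9^2 ≡ 9^2 = 81 ≡ 81 (mod 703)
9^4 ≡ 81^2 = 6561 ≡ 234 (mod 703)
9^8 ≡ 234^2 = 54756 ≡ 625 (mod 703)
9^16 ≡ 625^2 = 390625 ≡ 460 (mod 703)
9^32 ≡ 460^2 = 211600 ≡ 700 (mod 703)
9^64 ≡ 700^2 = 490000 ≡ 9 (mod 703)
9^128 ≡ 9^2 = 81 ≡ 81 (mod 703)
9^256 ≡ 81^2 = 6561 ≡ 234 (mod 703)
9^512 ≡ 234^2 = 54756 ≡ 625 (mod 703)
702 = 512 + 128 + 32 + 16 + 8 + 4 + 2 in binary powers of 2.
So 9^702 ≡ 625 · 81 · 700 · 460 · 625 · 234 · 81 ≡ 1 (mod 703).
Since the result is 1, base 9 gives no evidence that 703 is composite.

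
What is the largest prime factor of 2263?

73

2263 = 31 · 73
73 is prime.
So 2263 = 31 · 73; the largest prime factor is 73.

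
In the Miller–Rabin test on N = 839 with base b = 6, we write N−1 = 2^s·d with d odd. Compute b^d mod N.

839 − 1 = 838 = 2^1 · 419, so d = 419.
6^1 ≡ 6 (mod 839)
6^2 ≡ 6^2 = 36 ≡ 36 (mod 839)
6^4 ≡ 36^2 = 1296 ≡ 457 (mod 839)
6^8 ≡ 457^2 = 208849 ≡ 777 (mod 839)
6^16 ≡ 777^2 = 603729 ≡ 488 (mod 839)
6^32 ≡ 488^2 = 238144 ≡ 707 (mod 839)
6^64 ≡ 707^2 = 499849 ≡ 644 (mod 839)
6^128 ≡ 644^2 = 414736 ≡ 270 (mod 839)
6^256 ≡ 270^2 = 72900 ≡ 746 (mod 839)
419 = 256 + 128 + 32 + 2 + 1 in binary powers of 2.
So 6^419 ≡ 746 · 270 · 707 · 36 · 6 ≡ 1 (mod 839).
Since 6^d ≡ 1 (mod 839), base 6 does not prove 839 composite.

1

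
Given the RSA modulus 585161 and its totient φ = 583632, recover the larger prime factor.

773

φ(n) = (p−1)(q−1) = n − (p+q) + 1, so p + q = 585161 − 583632 + 1 = 1530.
p and q are the roots of t² − 1530t + 585161 = 0.
Discriminant: 1530² − 4·585161 = 2340900 − 2340644 = 256; √256 = 16.
q = (1530 − 16)/2 = 757, p = (1530 + 16)/2 = 773.
Check: 757 · 773 = 585161.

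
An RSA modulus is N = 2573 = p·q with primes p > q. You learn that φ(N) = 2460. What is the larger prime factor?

83

φ(n) = (p−1)(q−1) = n − (p+q) + 1, so p + q = 2573 − 2460 + 1 = 114.
p and q are the roots of t² − 114t + 2573 = 0.
Discriminant: 114² − 4·2573 = 12996 − 10292 = 2704; √2704 = 52.
q = (114 − 52)/2 = 31, p = (114 + 52)/2 = 83.
Check: 31 · 83 = 2573.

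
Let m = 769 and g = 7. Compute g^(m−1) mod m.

1

7^1 ≡ 7 (mod 769)
7^2 ≡ 7^2 = 49 ≡ 49 (mod 769)
7^4 ≡ 49^2 = 2401 ≡ 94 (mod 769)
7^8 ≡ 94^2 = 8836 ≡ 377 (mod 769)
7^16 ≡ 377^2 = 142129 ≡ 633 (mod 769)
7^32 ≡ 633^2 = 400689 ≡ 40 (mod 769)
7^64 ≡ 40^2 = 1600 ≡ 62 (mod 769)
7^128 ≡ 62^2 = 3844 ≡ 768 (mod 769)
7^256 ≡ 768^2 = 589824 ≡ 1 (mod 769)
7^512 ≡ 1^2 = 1 ≡ 1 (mod 769)
768 = 512 + 256 in binary powers of 2.
So 7^768 ≡ 1 · 1 ≡ 1 (mod 769).
Since the result is 1, base 7 gives no evidence that 769 is composite.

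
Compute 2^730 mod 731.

4

2^1 ≡ 2 (mod 731)
2^2 ≡ 2^2 = 4 ≡ 4 (mod 731)
2^4 ≡ 4^2 = 16 ≡ 16 (mod 731)
2^8 ≡ 16^2 = 256 ≡ 256 (mod 731)
2^16 ≡ 256^2 = 65536 ≡ 477 (mod 731)
2^32 ≡ 477^2 = 227529 ≡ 188 (mod 731)
2^64 ≡ 188^2 = 35344 ≡ 256 (mod 731)
2^128 ≡ 256^2 = 65536 ≡ 477 (mod 731)
2^256 ≡ 477^2 = 227529 ≡ 188 (mod 731)
2^512 ≡ 188^2 = 35344 ≡ 256 (mod 731)
730 = 512 + 128 + 64 + 16 + 8 + 2 in binary powers of 2.
So 2^730 ≡ 256 · 477 · 256 · 477 · 256 · 4 ≡ 4 (mod 731).
Since 4 ≠ 1, base 2 is a Fermat witness: 731 is composite.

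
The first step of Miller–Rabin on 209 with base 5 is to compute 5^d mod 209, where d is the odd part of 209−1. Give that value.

209 − 1 = 208 = 2^4 · 13, so d = 13.
5^1 ≡ 5 (mod 209)
5^2 ≡ 5^2 = 25 ≡ 25 (mod 209)
5^4 ≡ 25^2 = 625 ≡ 207 (mod 209)
5^8 ≡ 207^2 = 42849 ≡ 4 (mod 209)
13 = 8 + 4 + 1 in binary powers of 2.
So 5^13 ≡ 4 · 207 · 5 ≡ 169 (mod 209).
Squaring chain: 169 → 137 → 168 → 9; never reaches −1, so base 5 is a Miller–Rabin witness that 209 is composite.

169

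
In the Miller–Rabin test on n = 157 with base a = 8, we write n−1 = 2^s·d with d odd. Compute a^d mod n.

28

157 − 1 = 156 = 2^2 · 39, so d = 39.
8^1 ≡ 8 (mod 157)
8^2 ≡ 8^2 = 64 ≡ 64 (mod 157)
8^4 ≡ 64^2 = 4096 ≡ 14 (mod 157)
8^8 ≡ 14^2 = 196 ≡ 39 (mod 157)
8^16 ≡ 39^2 = 1521 ≡ 108 (mod 157)
8^32 ≡ 108^2 = 11664 ≡ 46 (mod 157)
39 = 32 + 4 + 2 + 1 in binary powers of 2.
So 8^39 ≡ 46 · 14 · 64 · 8 ≡ 28 (mod 157).
Squaring chain: 28 → 156; reaches −1, so base 8 does not prove 157 composite.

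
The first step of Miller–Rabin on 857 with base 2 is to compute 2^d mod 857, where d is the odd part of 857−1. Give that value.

650

857 − 1 = 856 = 2^3 · 107, so d = 107.
2^1 ≡ 2 (mod 857)
2^2 ≡ 2^2 = 4 ≡ 4 (mod 857)
2^4 ≡ 4^2 = 16 ≡ 16 (mod 857)
2^8 ≡ 16^2 = 256 ≡ 256 (mod 857)
2^16 ≡ 256^2 = 65536 ≡ 404 (mod 857)
2^32 ≡ 404^2 = 163216 ≡ 386 (mod 857)
2^64 ≡ 386^2 = 148996 ≡ 735 (mod 857)
107 = 64 + 32 + 8 + 2 + 1 in binary powers of 2.
So 2^107 ≡ 735 · 386 · 256 · 4 · 2 ≡ 650 (mod 857).
Squaring chain: 650 → 856 → 1; reaches −1, so base 2 does not prove 857 composite.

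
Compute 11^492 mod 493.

285

11^1 ≡ 11 (mod 493)
11^2 ≡ 11^2 = 121 ≡ 121 (mod 493)
11^4 ≡ 121^2 = 14641 ≡ 344 (mod 493)
11^8 ≡ 344^2 = 118336 ≡ 16 (mod 493)
11^16 ≡ 16^2 = 256 ≡ 256 (mod 493)
11^32 ≡ 256^2 = 65536 ≡ 460 (mod 493)
11^64 ≡ 460^2 = 211600 ≡ 103 (mod 493)
11^128 ≡ 103^2 = 10609 ≡ 256 (mod 493)
11^256 ≡ 256^2 = 65536 ≡ 460 (mod 493)
492 = 256 + 128 + 64 + 32 + 8 + 4 in binary powers of 2.
So 11^492 ≡ 460 · 256 · 103 · 460 · 16 · 344 ≡ 285 (mod 493).
Since 285 ≠ 1, base 11 is a Fermat witness: 493 is composite.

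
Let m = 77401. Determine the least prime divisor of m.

77401 is odd.
Digit sum 19, not divisible by 3.
Ends in 1: not divisible by 5.
7: 77401 = 7·11057 + 2
11: 77401 = 11·7036 + 5
13: 77401 = 13·5953 + 12
17: 77401 = 17·4553

17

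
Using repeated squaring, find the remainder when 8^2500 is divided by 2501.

8^1 ≡ 8 (mod 2501)
8^2 ≡ 8^2 = 64 ≡ 64 (mod 2501)
8^4 ≡ 64^2 = 4096 ≡ 1595 (mod 2501)
8^8 ≡ 1595^2 = 2544025 ≡ 508 (mod 2501)
8^16 ≡ 508^2 = 258064 ≡ 461 (mod 2501)
8^32 ≡ 461^2 = 212521 ≡ 2437 (mod 2501)
8^64 ≡ 2437^2 = 5938969 ≡ 1595 (mod 2501)
8^128 ≡ 1595^2 = 2544025 ≡ 508 (mod 2501)
8^256 ≡ 508^2 = 258064 ≡ 461 (mod 2501)
8^512 ≡ 461^2 = 212521 ≡ 2437 (mod 2501)
8^1024 ≡ 2437^2 = 5938969 ≡ 1595 (mod 2501)
8^2048 ≡ 1595^2 = 2544025 ≡ 508 (mod 2501)
2500 = 2048 + 256 + 128 + 64 + 4 in binary powers of 2.
So 8^2500 ≡ 508 · 461 · 508 · 1595 · 1595 ≡ 1 (mod 2501).
Since the result is 1, base 8 gives no evidence that 2501 is composite.

1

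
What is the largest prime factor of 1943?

67

1943 = 29 · 67
67 is prime.
So 1943 = 29 · 67; the largest prime factor is 67.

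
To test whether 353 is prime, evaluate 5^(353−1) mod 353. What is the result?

5^1 ≡ 5 (mod 353)
5^2 ≡ 5^2 = 25 ≡ 25 (mod 353)
5^4 ≡ 25^2 = 625 ≡ 272 (mod 353)
5^8 ≡ 272^2 = 73984 ≡ 207 (mod 353)
5^16 ≡ 207^2 = 42849 ≡ 136 (mod 353)
5^32 ≡ 136^2 = 18496 ≡ 140 (mod 353)
5^64 ≡ 140^2 = 19600 ≡ 185 (mod 353)
5^128 ≡ 185^2 = 34225 ≡ 337 (mod 353)
5^256 ≡ 337^2 = 113569 ≡ 256 (mod 353)
352 = 256 + 64 + 32 in binary powers of 2.
So 5^352 ≡ 256 · 185 · 140 ≡ 1 (mod 353).
Since the result is 1, base 5 gives no evidence that 353 is composite.

1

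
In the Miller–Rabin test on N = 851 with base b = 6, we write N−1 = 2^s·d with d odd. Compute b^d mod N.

302

851 − 1 = 850 = 2^1 · 425, so d = 425.
6^1 ≡ 6 (mod 851)
6^2 ≡ 6^2 = 36 ≡ 36 (mod 851)
6^4 ≡ 36^2 = 1296 ≡ 445 (mod 851)
6^8 ≡ 445^2 = 198025 ≡ 593 (mod 851)
6^16 ≡ 593^2 = 351649 ≡ 186 (mod 851)
6^32 ≡ 186^2 = 34596 ≡ 556 (mod 851)
6^64 ≡ 556^2 = 309136 ≡ 223 (mod 851)
6^128 ≡ 223^2 = 49729 ≡ 371 (mod 851)
6^256 ≡ 371^2 = 137641 ≡ 630 (mod 851)
425 = 256 + 128 + 32 + 8 + 1 in binary powers of 2.
So 6^425 ≡ 630 · 371 · 556 · 593 · 6 ≡ 302 (mod 851).
Squaring chain: 302; never reaches −1, so base 6 is a Miller–Rabin witness that 851 is composite.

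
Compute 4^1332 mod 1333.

16

4^1 ≡ 4 (mod 1333)
4^2 ≡ 4^2 = 16 ≡ 16 (mod 1333)
4^4 ≡ 16^2 = 256 ≡ 256 (mod 1333)
4^8 ≡ 256^2 = 65536 ≡ 219 (mod 1333)
4^16 ≡ 219^2 = 47961 ≡ 1306 (mod 1333)
4^32 ≡ 1306^2 = 1705636 ≡ 729 (mod 1333)
4^64 ≡ 729^2 = 531441 ≡ 907 (mod 1333)
4^128 ≡ 907^2 = 822649 ≡ 188 (mod 1333)
4^256 ≡ 188^2 = 35344 ≡ 686 (mod 1333)
4^512 ≡ 686^2 = 470596 ≡ 47 (mod 1333)
4^1024 ≡ 47^2 = 2209 ≡ 876 (mod 1333)
1332 = 1024 + 256 + 32 + 16 + 4 in binary powers of 2.
So 4^1332 ≡ 876 · 686 · 729 · 1306 · 256 ≡ 16 (mod 1333).
Since 16 ≠ 1, base 4 is a Fermat witness: 1333 is composite.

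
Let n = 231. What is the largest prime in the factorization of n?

231 = 3 · 77
77 = 7 · 11
11 is prime.
So 231 = 3 · 7 · 11; the largest prime factor is 11.

11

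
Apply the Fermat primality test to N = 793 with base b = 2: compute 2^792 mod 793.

131

2^1 ≡ 2 (mod 793)
2^2 ≡ 2^2 = 4 ≡ 4 (mod 793)
2^4 ≡ 4^2 = 16 ≡ 16 (mod 793)
2^8 ≡ 16^2 = 256 ≡ 256 (mod 793)
2^16 ≡ 256^2 = 65536 ≡ 510 (mod 793)
2^32 ≡ 510^2 = 260100 ≡ 789 (mod 793)
2^64 ≡ 789^2 = 622521 ≡ 16 (mod 793)
2^128 ≡ 16^2 = 256 ≡ 256 (mod 793)
2^256 ≡ 256^2 = 65536 ≡ 510 (mod 793)
2^512 ≡ 510^2 = 260100 ≡ 789 (mod 793)
792 = 512 + 256 + 16 + 8 in binary powers of 2.
So 2^792 ≡ 789 · 510 · 510 · 256 ≡ 131 (mod 793).
Since 131 ≠ 1, base 2 is a Fermat witness: 793 is composite.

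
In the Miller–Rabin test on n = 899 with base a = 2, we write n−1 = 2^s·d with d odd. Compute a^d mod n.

899 − 1 = 898 = 2^1 · 449, so d = 449.
2^1 ≡ 2 (mod 899)
2^2 ≡ 2^2 = 4 ≡ 4 (mod 899)
2^4 ≡ 4^2 = 16 ≡ 16 (mod 899)
2^8 ≡ 16^2 = 256 ≡ 256 (mod 899)
2^16 ≡ 256^2 = 65536 ≡ 808 (mod 899)
2^32 ≡ 808^2 = 652864 ≡ 190 (mod 899)
2^64 ≡ 190^2 = 36100 ≡ 140 (mod 899)
2^128 ≡ 140^2 = 19600 ≡ 721 (mod 899)
2^256 ≡ 721^2 = 519841 ≡ 219 (mod 899)
449 = 256 + 128 + 64 + 1 in binary powers of 2.
So 2^449 ≡ 219 · 721 · 140 · 2 ≡ 698 (mod 899).
Squaring chain: 698; never reaches −1, so base 2 is a Miller–Rabin witness that 899 is composite.

698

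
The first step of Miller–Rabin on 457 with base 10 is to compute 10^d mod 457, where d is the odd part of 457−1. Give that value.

287

457 − 1 = 456 = 2^3 · 57, so d = 57.
10^1 ≡ 10 (mod 457)
10^2 ≡ 10^2 = 100 ≡ 100 (mod 457)
10^4 ≡ 100^2 = 10000 ≡ 403 (mod 457)
10^8 ≡ 403^2 = 162409 ≡ 174 (mod 457)
10^16 ≡ 174^2 = 30276 ≡ 114 (mod 457)
10^32 ≡ 114^2 = 12996 ≡ 200 (mod 457)
57 = 32 + 16 + 8 + 1 in binary powers of 2.
So 10^57 ≡ 200 · 114 · 174 · 10 ≡ 287 (mod 457).
Squaring chain: 287 → 109 → 456; reaches −1, so base 10 does not prove 457 composite.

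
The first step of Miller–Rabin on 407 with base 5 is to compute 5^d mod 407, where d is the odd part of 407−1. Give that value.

279

407 − 1 = 406 = 2^1 · 203, so d = 203.
5^1 ≡ 5 (mod 407)
5^2 ≡ 5^2 = 25 ≡ 25 (mod 407)
5^4 ≡ 25^2 = 625 ≡ 218 (mod 407)
5^8 ≡ 218^2 = 47524 ≡ 312 (mod 407)
5^16 ≡ 312^2 = 97344 ≡ 71 (mod 407)
5^32 ≡ 71^2 = 5041 ≡ 157 (mod 407)
5^64 ≡ 157^2 = 24649 ≡ 229 (mod 407)
5^128 ≡ 229^2 = 52441 ≡ 345 (mod 407)
203 = 128 + 64 + 8 + 2 + 1 in binary powers of 2.
So 5^203 ≡ 345 · 229 · 312 · 25 · 5 ≡ 279 (mod 407).
Squaring chain: 279; never reaches −1, so base 5 is a Miller–Rabin witness that 407 is composite.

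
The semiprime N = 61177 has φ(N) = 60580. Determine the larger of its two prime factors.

φ(n) = (p−1)(q−1) = n − (p+q) + 1, so p + q = 61177 − 60580 + 1 = 598.
p and q are the roots of t² − 598t + 61177 = 0.
Discriminant: 598² − 4·61177 = 357604 − 244708 = 112896; √112896 = 336.
q = (598 − 336)/2 = 131, p = (598 + 336)/2 = 467.
Check: 131 · 467 = 61177.

467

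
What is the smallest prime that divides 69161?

23

69161 is odd.
Digit sum 23, not divisible by 3.
Ends in 1: not divisible by 5.
7: 69161 = 7·9880 + 1
11: 69161 = 11·6287 + 4
13: 69161 = 13·5320 + 1
17: 69161 = 17·4068 + 5
19: 69161 = 19·3640 + 1
23: 69161 = 23·3007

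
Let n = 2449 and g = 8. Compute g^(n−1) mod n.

8^1 ≡ 8 (mod 2449)
8^2 ≡ 8^2 = 64 ≡ 64 (mod 2449)
8^4 ≡ 64^2 = 4096 ≡ 1647 (mod 2449)
8^8 ≡ 1647^2 = 2712609 ≡ 1566 (mod 2449)
8^16 ≡ 1566^2 = 2452356 ≡ 907 (mod 2449)
8^32 ≡ 907^2 = 822649 ≡ 2234 (mod 2449)
8^64 ≡ 2234^2 = 4990756 ≡ 2143 (mod 2449)
8^128 ≡ 2143^2 = 4592449 ≡ 574 (mod 2449)
8^256 ≡ 574^2 = 329476 ≡ 1310 (mod 2449)
8^512 ≡ 1310^2 = 1716100 ≡ 1800 (mod 2449)
8^1024 ≡ 1800^2 = 3240000 ≡ 2422 (mod 2449)
8^2048 ≡ 2422^2 = 5866084 ≡ 729 (mod 2449)
2448 = 2048 + 256 + 128 + 16 in binary powers of 2.
So 8^2448 ≡ 729 · 1310 · 574 · 907 ≡ 2279 (mod 2449).
Since 2279 ≠ 1, base 8 is a Fermat witness: 2449 is composite.

2279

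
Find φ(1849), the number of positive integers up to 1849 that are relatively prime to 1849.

1806

Factor: 1849 = 43^2.
φ(1849) = 43^1·(43−1) = 1806.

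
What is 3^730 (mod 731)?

3^1 ≡ 3 (mod 731)
3^2 ≡ 3^2 = 9 ≡ 9 (mod 731)
3^4 ≡ 9^2 = 81 ≡ 81 (mod 731)
3^8 ≡ 81^2 = 6561 ≡ 713 (mod 731)
3^16 ≡ 713^2 = 508369 ≡ 324 (mod 731)
3^32 ≡ 324^2 = 104976 ≡ 443 (mod 731)
3^64 ≡ 443^2 = 196249 ≡ 341 (mod 731)
3^128 ≡ 341^2 = 116281 ≡ 52 (mod 731)
3^256 ≡ 52^2 = 2704 ≡ 511 (mod 731)
3^512 ≡ 511^2 = 261121 ≡ 154 (mod 731)
730 = 512 + 128 + 64 + 16 + 8 + 2 in binary powers of 2.
So 3^730 ≡ 154 · 52 · 341 · 324 · 713 · 9 ≡ 195 (mod 731).
Since 195 ≠ 1, base 3 is a Fermat witness: 731 is composite.

195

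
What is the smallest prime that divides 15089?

15089 is odd.
Digit sum 23, not divisible by 3.
Ends in 9: not divisible by 5.
7: 15089 = 7·2155 + 4
11: 15089 = 11·1371 + 8
13: 15089 = 13·1160 + 9
17: 15089 = 17·887 + 10
19: 15089 = 19·794 + 3
23: 15089 = 23·656 + 1
29: 15089 = 29·520 + 9
31: 15089 = 31·486 + 23
37: 15089 = 37·407 + 30
41: 15089 = 41·368 + 1
43: 15089 = 43·350 + 39
47: 15089 = 47·321 + 2
53: 15089 = 53·284 + 37
59: 15089 = 59·255 + 44
61: 15089 = 61·247 + 22
67: 15089 = 67·225 + 14
71: 15089 = 71·212 + 37
73: 15089 = 73·206 + 51
79: 15089 = 79·191

79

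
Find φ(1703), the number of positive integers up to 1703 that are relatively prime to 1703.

1560

Factor: 1703 = 13 · 131.
φ(1703) = (13−1) · (131−1) = 12 · 130 = 1560.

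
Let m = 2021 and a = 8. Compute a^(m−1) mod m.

1860

8^1 ≡ 8 (mod 2021)
8^2 ≡ 8^2 = 64 ≡ 64 (mod 2021)
8^4 ≡ 64^2 = 4096 ≡ 54 (mod 2021)
8^8 ≡ 54^2 = 2916 ≡ 895 (mod 2021)
8^16 ≡ 895^2 = 801025 ≡ 709 (mod 2021)
8^32 ≡ 709^2 = 502681 ≡ 1473 (mod 2021)
8^64 ≡ 1473^2 = 2169729 ≡ 1196 (mod 2021)
8^128 ≡ 1196^2 = 1430416 ≡ 1569 (mod 2021)
8^256 ≡ 1569^2 = 2461761 ≡ 183 (mod 2021)
8^512 ≡ 183^2 = 33489 ≡ 1153 (mod 2021)
8^1024 ≡ 1153^2 = 1329409 ≡ 1612 (mod 2021)
2020 = 1024 + 512 + 256 + 128 + 64 + 32 + 4 in binary powers of 2.
So 8^2020 ≡ 1612 · 1153 · 183 · 1569 · 1196 · 1473 · 54 ≡ 1860 (mod 2021).
Since 1860 ≠ 1, base 8 is a Fermat witness: 2021 is composite.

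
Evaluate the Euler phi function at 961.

Factor: 961 = 31^2.
φ(961) = 31^1·(31−1) = 930.

930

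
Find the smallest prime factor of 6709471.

83

6709471 is odd.
Digit sum 34, not divisible by 3.
Ends in 1: not divisible by 5.
7: 6709471 = 7·958495 + 6
11: 6709471 = 11·609951 + 10
13: 6709471 = 13·516113 + 2
17: 6709471 = 17·394674 + 13
19: 6709471 = 19·353130 + 1
23: 6709471 = 23·291716 + 3
29: 6709471 = 29·231361 + 2
31: 6709471 = 31·216434 + 17
37: 6709471 = 37·181337 + 2
41: 6709471 = 41·163645 + 26
43: 6709471 = 43·156034 + 9
47: 6709471 = 47·142754 + 33
53: 6709471 = 53·126593 + 42
59: 6709471 = 59·113719 + 50
61: 6709471 = 61·109991 + 20
67: 6709471 = 67·100141 + 24
71: 6709471 = 71·94499 + 42
73: 6709471 = 73·91910 + 41
79: 6709471 = 79·84930 + 1
83: 6709471 = 83·80837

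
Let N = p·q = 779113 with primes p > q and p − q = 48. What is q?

Since p = q + 48, we have 779113 = q(q + 48), so q² + 48q − 779113 = 0.
Discriminant: 48² + 4·779113 = 2304 + 3116452 = 3118756; √3118756 = 1766.
q = (−48 + 1766)/2 = 859, and p = q + 48 = 907.
Check: 859 · 907 = 779113.

859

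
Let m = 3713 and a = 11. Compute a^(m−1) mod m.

11^1 ≡ 11 (mod 3713)
11^2 ≡ 11^2 = 121 ≡ 121 (mod 3713)
11^4 ≡ 121^2 = 14641 ≡ 3502 (mod 3713)
11^8 ≡ 3502^2 = 12264004 ≡ 3678 (mod 3713)
11^16 ≡ 3678^2 = 13527684 ≡ 1225 (mod 3713)
11^32 ≡ 1225^2 = 1500625 ≡ 573 (mod 3713)
11^64 ≡ 573^2 = 328329 ≡ 1585 (mod 3713)
11^128 ≡ 1585^2 = 2512225 ≡ 2237 (mod 3713)
11^256 ≡ 2237^2 = 5004169 ≡ 2758 (mod 3713)
11^512 ≡ 2758^2 = 7606564 ≡ 2340 (mod 3713)
11^1024 ≡ 2340^2 = 5475600 ≡ 2638 (mod 3713)
11^2048 ≡ 2638^2 = 6959044 ≡ 882 (mod 3713)
3712 = 2048 + 1024 + 512 + 128 in binary powers of 2.
So 11^3712 ≡ 882 · 2638 · 2340 · 2237 ≡ 2453 (mod 3713).
Since 2453 ≠ 1, base 11 is a Fermat witness: 3713 is composite.

2453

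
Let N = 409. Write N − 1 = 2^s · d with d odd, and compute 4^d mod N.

408

409 − 1 = 408 = 2^3 · 51, so d = 51.
4^1 ≡ 4 (mod 409)
4^2 ≡ 4^2 = 16 ≡ 16 (mod 409)
4^4 ≡ 16^2 = 256 ≡ 256 (mod 409)
4^8 ≡ 256^2 = 65536 ≡ 96 (mod 409)
4^16 ≡ 96^2 = 9216 ≡ 218 (mod 409)
4^32 ≡ 218^2 = 47524 ≡ 80 (mod 409)
51 = 32 + 16 + 2 + 1 in binary powers of 2.
So 4^51 ≡ 80 · 218 · 16 · 4 ≡ 408 (mod 409).
Since 4^d ≡ 408 (mod 409), base 4 does not prove 409 composite.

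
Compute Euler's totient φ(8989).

Factor: 8989 = 89 · 101.
φ(8989) = (89−1) · (101−1) = 88 · 100 = 8800.

8800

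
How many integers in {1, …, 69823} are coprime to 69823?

Factor: 69823 = 13 · 41 · 131.
φ(69823) = (13−1) · (41−1) · (131−1) = 12 · 40 · 130 = 62400.

62400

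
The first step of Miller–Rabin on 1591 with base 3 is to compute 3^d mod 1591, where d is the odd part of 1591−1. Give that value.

1470

1591 − 1 = 1590 = 2^1 · 795, so d = 795.
3^1 ≡ 3 (mod 1591)
3^2 ≡ 3^2 = 9 ≡ 9 (mod 1591)
3^4 ≡ 9^2 = 81 ≡ 81 (mod 1591)
3^8 ≡ 81^2 = 6561 ≡ 197 (mod 1591)
3^16 ≡ 197^2 = 38809 ≡ 625 (mod 1591)
3^32 ≡ 625^2 = 390625 ≡ 830 (mod 1591)
3^64 ≡ 830^2 = 688900 ≡ 1588 (mod 1591)
3^128 ≡ 1588^2 = 2521744 ≡ 9 (mod 1591)
3^256 ≡ 9^2 = 81 ≡ 81 (mod 1591)
3^512 ≡ 81^2 = 6561 ≡ 197 (mod 1591)
795 = 512 + 256 + 16 + 8 + 2 + 1 in binary powers of 2.
So 3^795 ≡ 197 · 81 · 625 · 197 · 9 · 3 ≡ 1470 (mod 1591).
Squaring chain: 1470; never reaches −1, so base 3 is a Miller–Rabin witness that 1591 is composite.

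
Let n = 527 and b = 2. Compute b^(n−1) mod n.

64

2^1 ≡ 2 (mod 527)
2^2 ≡ 2^2 = 4 ≡ 4 (mod 527)
2^4 ≡ 4^2 = 16 ≡ 16 (mod 527)
2^8 ≡ 16^2 = 256 ≡ 256 (mod 527)
2^16 ≡ 256^2 = 65536 ≡ 188 (mod 527)
2^32 ≡ 188^2 = 35344 ≡ 35 (mod 527)
2^64 ≡ 35^2 = 1225 ≡ 171 (mod 527)
2^128 ≡ 171^2 = 29241 ≡ 256 (mod 527)
2^256 ≡ 256^2 = 65536 ≡ 188 (mod 527)
2^512 ≡ 188^2 = 35344 ≡ 35 (mod 527)
526 = 512 + 8 + 4 + 2 in binary powers of 2.
So 2^526 ≡ 35 · 256 · 16 · 4 ≡ 64 (mod 527).
Since 64 ≠ 1, base 2 is a Fermat witness: 527 is composite.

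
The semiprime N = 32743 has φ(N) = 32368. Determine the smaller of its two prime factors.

φ(n) = (p−1)(q−1) = n − (p+q) + 1, so p + q = 32743 − 32368 + 1 = 376.
p and q are the roots of t² − 376t + 32743 = 0.
Discriminant: 376² − 4·32743 = 141376 − 130972 = 10404; √10404 = 102.
q = (376 − 102)/2 = 137, p = (376 + 102)/2 = 239.
Check: 137 · 239 = 32743.

137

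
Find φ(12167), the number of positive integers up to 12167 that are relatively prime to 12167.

Factor: 12167 = 23^3.
φ(12167) = 23^2·(23−1) = 11638.

11638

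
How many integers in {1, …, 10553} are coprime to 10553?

Factor: 10553 = 61 · 173.
φ(10553) = (61−1) · (173−1) = 60 · 172 = 10320.

10320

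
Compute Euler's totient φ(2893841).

Factor: 2893841 = 109 · 139 · 191.
φ(2893841) = (109−1) · (139−1) · (191−1) = 108 · 138 · 190 = 2831760.

2831760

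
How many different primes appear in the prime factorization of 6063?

6063 = 3 · 2021
2021 = 43 · 47
6063 = 3 · 43 · 47, which has 3 distinct prime factors.

3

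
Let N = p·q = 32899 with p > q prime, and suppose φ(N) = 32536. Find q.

167

φ(n) = (p−1)(q−1) = n − (p+q) + 1, so p + q = 32899 − 32536 + 1 = 364.
p and q are the roots of t² − 364t + 32899 = 0.
Discriminant: 364² − 4·32899 = 132496 − 131596 = 900; √900 = 30.
q = (364 − 30)/2 = 167, p = (364 + 30)/2 = 197.
Check: 167 · 197 = 32899.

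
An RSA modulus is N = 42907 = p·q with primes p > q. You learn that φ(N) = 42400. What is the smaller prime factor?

φ(n) = (p−1)(q−1) = n − (p+q) + 1, so p + q = 42907 − 42400 + 1 = 508.
p and q are the roots of t² − 508t + 42907 = 0.
Discriminant: 508² − 4·42907 = 258064 − 171628 = 86436; √86436 = 294.
q = (508 − 294)/2 = 107, p = (508 + 294)/2 = 401.
Check: 107 · 401 = 42907.

107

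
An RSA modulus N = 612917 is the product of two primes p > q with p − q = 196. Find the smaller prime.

Since p = q + 196, we have 612917 = q(q + 196), so q² + 196q − 612917 = 0.
Discriminant: 196² + 4·612917 = 38416 + 2451668 = 2490084; √2490084 = 1578.
q = (−196 + 1578)/2 = 691, and p = q + 196 = 887.
Check: 691 · 887 = 612917.

691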